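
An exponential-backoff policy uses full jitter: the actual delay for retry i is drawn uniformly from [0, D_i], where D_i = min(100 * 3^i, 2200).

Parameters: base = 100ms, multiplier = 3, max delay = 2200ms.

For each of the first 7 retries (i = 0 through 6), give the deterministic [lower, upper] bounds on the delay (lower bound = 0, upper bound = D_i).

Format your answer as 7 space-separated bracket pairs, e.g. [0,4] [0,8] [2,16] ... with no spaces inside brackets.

Answer: [0,100] [0,300] [0,900] [0,2200] [0,2200] [0,2200] [0,2200]

Derivation:
Computing bounds per retry:
  i=0: D_i=min(100*3^0,2200)=100, bounds=[0,100]
  i=1: D_i=min(100*3^1,2200)=300, bounds=[0,300]
  i=2: D_i=min(100*3^2,2200)=900, bounds=[0,900]
  i=3: D_i=min(100*3^3,2200)=2200, bounds=[0,2200]
  i=4: D_i=min(100*3^4,2200)=2200, bounds=[0,2200]
  i=5: D_i=min(100*3^5,2200)=2200, bounds=[0,2200]
  i=6: D_i=min(100*3^6,2200)=2200, bounds=[0,2200]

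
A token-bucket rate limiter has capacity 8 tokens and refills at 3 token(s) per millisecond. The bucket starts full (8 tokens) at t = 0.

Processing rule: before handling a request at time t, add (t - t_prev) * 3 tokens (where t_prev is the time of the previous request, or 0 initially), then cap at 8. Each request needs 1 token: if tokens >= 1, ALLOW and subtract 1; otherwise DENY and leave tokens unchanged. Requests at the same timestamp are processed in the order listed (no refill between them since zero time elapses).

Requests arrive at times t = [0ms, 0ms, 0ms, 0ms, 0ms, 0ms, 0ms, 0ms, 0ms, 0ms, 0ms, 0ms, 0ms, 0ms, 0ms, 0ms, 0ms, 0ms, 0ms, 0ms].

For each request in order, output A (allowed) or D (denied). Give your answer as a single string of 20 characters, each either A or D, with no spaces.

Answer: AAAAAAAADDDDDDDDDDDD

Derivation:
Simulating step by step:
  req#1 t=0ms: ALLOW
  req#2 t=0ms: ALLOW
  req#3 t=0ms: ALLOW
  req#4 t=0ms: ALLOW
  req#5 t=0ms: ALLOW
  req#6 t=0ms: ALLOW
  req#7 t=0ms: ALLOW
  req#8 t=0ms: ALLOW
  req#9 t=0ms: DENY
  req#10 t=0ms: DENY
  req#11 t=0ms: DENY
  req#12 t=0ms: DENY
  req#13 t=0ms: DENY
  req#14 t=0ms: DENY
  req#15 t=0ms: DENY
  req#16 t=0ms: DENY
  req#17 t=0ms: DENY
  req#18 t=0ms: DENY
  req#19 t=0ms: DENY
  req#20 t=0ms: DENY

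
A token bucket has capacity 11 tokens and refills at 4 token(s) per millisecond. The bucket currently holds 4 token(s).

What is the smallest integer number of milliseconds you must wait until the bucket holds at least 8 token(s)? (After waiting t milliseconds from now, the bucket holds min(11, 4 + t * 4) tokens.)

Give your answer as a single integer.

Answer: 1

Derivation:
Need 4 + t * 4 >= 8, so t >= 4/4.
Smallest integer t = ceil(4/4) = 1.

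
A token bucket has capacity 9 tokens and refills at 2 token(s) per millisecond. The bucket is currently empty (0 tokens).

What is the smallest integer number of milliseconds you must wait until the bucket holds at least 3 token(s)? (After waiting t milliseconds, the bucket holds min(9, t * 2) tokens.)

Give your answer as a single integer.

Answer: 2

Derivation:
Need t * 2 >= 3, so t >= 3/2.
Smallest integer t = ceil(3/2) = 2.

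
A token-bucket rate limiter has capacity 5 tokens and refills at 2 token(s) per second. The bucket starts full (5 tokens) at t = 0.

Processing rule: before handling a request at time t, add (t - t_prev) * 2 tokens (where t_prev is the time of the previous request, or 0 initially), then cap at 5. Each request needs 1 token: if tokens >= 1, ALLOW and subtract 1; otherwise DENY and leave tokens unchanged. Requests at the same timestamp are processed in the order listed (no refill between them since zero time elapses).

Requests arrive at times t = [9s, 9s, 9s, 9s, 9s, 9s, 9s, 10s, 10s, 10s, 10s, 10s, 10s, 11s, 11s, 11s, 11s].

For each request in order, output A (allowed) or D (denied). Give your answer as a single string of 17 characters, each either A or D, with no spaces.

Answer: AAAAADDAADDDDAADD

Derivation:
Simulating step by step:
  req#1 t=9s: ALLOW
  req#2 t=9s: ALLOW
  req#3 t=9s: ALLOW
  req#4 t=9s: ALLOW
  req#5 t=9s: ALLOW
  req#6 t=9s: DENY
  req#7 t=9s: DENY
  req#8 t=10s: ALLOW
  req#9 t=10s: ALLOW
  req#10 t=10s: DENY
  req#11 t=10s: DENY
  req#12 t=10s: DENY
  req#13 t=10s: DENY
  req#14 t=11s: ALLOW
  req#15 t=11s: ALLOW
  req#16 t=11s: DENY
  req#17 t=11s: DENY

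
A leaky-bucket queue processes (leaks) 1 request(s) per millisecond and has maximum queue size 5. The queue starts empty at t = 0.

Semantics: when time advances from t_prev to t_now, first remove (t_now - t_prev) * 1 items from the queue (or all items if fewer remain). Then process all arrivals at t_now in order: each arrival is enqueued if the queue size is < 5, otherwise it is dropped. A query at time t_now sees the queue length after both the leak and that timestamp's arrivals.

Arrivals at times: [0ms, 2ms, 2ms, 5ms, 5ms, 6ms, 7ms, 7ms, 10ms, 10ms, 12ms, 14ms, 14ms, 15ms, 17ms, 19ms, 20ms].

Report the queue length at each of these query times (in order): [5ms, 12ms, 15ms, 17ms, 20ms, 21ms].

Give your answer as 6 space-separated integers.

Queue lengths at query times:
  query t=5ms: backlog = 2
  query t=12ms: backlog = 1
  query t=15ms: backlog = 2
  query t=17ms: backlog = 1
  query t=20ms: backlog = 1
  query t=21ms: backlog = 0

Answer: 2 1 2 1 1 0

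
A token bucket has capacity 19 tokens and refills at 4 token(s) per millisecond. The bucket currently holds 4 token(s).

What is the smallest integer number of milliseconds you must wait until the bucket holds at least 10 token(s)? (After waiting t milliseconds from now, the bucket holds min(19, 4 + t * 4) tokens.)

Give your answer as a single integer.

Need 4 + t * 4 >= 10, so t >= 6/4.
Smallest integer t = ceil(6/4) = 2.

Answer: 2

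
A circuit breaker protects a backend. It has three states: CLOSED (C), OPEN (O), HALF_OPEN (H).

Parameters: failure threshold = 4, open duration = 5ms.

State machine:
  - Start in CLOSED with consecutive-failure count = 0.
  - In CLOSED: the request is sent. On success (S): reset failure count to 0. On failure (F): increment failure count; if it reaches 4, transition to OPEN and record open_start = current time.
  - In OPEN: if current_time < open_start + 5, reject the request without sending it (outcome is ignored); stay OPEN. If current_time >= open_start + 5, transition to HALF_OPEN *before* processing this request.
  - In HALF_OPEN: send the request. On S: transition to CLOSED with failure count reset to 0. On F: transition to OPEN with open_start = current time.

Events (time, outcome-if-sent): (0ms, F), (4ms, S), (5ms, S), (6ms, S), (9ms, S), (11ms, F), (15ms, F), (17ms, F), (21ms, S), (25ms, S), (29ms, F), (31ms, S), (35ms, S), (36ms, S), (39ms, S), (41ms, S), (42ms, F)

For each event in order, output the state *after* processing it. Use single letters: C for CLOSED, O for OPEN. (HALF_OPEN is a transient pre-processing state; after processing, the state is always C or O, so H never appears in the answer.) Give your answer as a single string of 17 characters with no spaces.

Answer: CCCCCCCCCCCCCCCCC

Derivation:
State after each event:
  event#1 t=0ms outcome=F: state=CLOSED
  event#2 t=4ms outcome=S: state=CLOSED
  event#3 t=5ms outcome=S: state=CLOSED
  event#4 t=6ms outcome=S: state=CLOSED
  event#5 t=9ms outcome=S: state=CLOSED
  event#6 t=11ms outcome=F: state=CLOSED
  event#7 t=15ms outcome=F: state=CLOSED
  event#8 t=17ms outcome=F: state=CLOSED
  event#9 t=21ms outcome=S: state=CLOSED
  event#10 t=25ms outcome=S: state=CLOSED
  event#11 t=29ms outcome=F: state=CLOSED
  event#12 t=31ms outcome=S: state=CLOSED
  event#13 t=35ms outcome=S: state=CLOSED
  event#14 t=36ms outcome=S: state=CLOSED
  event#15 t=39ms outcome=S: state=CLOSED
  event#16 t=41ms outcome=S: state=CLOSED
  event#17 t=42ms outcome=F: state=CLOSED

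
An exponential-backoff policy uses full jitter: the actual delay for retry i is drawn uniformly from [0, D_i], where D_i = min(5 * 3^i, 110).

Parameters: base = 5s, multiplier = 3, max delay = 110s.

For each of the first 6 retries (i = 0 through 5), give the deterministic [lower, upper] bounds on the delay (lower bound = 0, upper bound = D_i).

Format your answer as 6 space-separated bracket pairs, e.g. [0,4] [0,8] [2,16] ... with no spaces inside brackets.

Answer: [0,5] [0,15] [0,45] [0,110] [0,110] [0,110]

Derivation:
Computing bounds per retry:
  i=0: D_i=min(5*3^0,110)=5, bounds=[0,5]
  i=1: D_i=min(5*3^1,110)=15, bounds=[0,15]
  i=2: D_i=min(5*3^2,110)=45, bounds=[0,45]
  i=3: D_i=min(5*3^3,110)=110, bounds=[0,110]
  i=4: D_i=min(5*3^4,110)=110, bounds=[0,110]
  i=5: D_i=min(5*3^5,110)=110, bounds=[0,110]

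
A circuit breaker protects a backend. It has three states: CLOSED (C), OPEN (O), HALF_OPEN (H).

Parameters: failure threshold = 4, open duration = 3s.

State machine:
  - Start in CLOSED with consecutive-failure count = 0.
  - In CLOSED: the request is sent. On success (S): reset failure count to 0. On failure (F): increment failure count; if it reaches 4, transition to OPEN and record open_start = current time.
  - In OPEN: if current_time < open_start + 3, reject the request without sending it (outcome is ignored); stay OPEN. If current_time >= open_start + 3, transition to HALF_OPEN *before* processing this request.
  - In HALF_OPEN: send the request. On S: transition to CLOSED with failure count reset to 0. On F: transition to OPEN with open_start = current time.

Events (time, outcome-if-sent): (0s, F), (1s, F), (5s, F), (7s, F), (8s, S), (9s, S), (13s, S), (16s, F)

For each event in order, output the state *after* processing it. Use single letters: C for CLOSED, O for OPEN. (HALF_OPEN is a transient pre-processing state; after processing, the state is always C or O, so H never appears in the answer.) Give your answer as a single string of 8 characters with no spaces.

Answer: CCCOOOCC

Derivation:
State after each event:
  event#1 t=0s outcome=F: state=CLOSED
  event#2 t=1s outcome=F: state=CLOSED
  event#3 t=5s outcome=F: state=CLOSED
  event#4 t=7s outcome=F: state=OPEN
  event#5 t=8s outcome=S: state=OPEN
  event#6 t=9s outcome=S: state=OPEN
  event#7 t=13s outcome=S: state=CLOSED
  event#8 t=16s outcome=F: state=CLOSED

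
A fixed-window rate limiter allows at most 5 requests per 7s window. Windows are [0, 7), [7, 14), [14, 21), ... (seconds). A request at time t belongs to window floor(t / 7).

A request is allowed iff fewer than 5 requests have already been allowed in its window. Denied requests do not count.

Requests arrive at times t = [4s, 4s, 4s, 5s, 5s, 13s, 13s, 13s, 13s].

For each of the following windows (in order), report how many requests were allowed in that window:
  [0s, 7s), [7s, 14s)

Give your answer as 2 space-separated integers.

Answer: 5 4

Derivation:
Processing requests:
  req#1 t=4s (window 0): ALLOW
  req#2 t=4s (window 0): ALLOW
  req#3 t=4s (window 0): ALLOW
  req#4 t=5s (window 0): ALLOW
  req#5 t=5s (window 0): ALLOW
  req#6 t=13s (window 1): ALLOW
  req#7 t=13s (window 1): ALLOW
  req#8 t=13s (window 1): ALLOW
  req#9 t=13s (window 1): ALLOW

Allowed counts by window: 5 4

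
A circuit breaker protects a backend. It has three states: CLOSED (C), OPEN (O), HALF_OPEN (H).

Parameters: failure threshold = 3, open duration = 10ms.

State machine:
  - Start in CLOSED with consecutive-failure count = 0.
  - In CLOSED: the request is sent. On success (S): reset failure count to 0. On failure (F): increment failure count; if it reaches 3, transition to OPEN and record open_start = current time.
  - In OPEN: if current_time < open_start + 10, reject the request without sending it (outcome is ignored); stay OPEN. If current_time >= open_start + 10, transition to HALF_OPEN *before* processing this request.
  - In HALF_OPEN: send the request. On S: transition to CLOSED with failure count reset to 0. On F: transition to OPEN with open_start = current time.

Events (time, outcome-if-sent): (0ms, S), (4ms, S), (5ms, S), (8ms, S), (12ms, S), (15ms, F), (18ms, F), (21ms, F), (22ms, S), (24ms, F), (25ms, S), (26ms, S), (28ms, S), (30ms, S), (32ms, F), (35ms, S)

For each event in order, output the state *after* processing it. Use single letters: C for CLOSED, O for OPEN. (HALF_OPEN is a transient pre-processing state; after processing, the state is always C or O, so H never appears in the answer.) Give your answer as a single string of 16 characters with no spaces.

State after each event:
  event#1 t=0ms outcome=S: state=CLOSED
  event#2 t=4ms outcome=S: state=CLOSED
  event#3 t=5ms outcome=S: state=CLOSED
  event#4 t=8ms outcome=S: state=CLOSED
  event#5 t=12ms outcome=S: state=CLOSED
  event#6 t=15ms outcome=F: state=CLOSED
  event#7 t=18ms outcome=F: state=CLOSED
  event#8 t=21ms outcome=F: state=OPEN
  event#9 t=22ms outcome=S: state=OPEN
  event#10 t=24ms outcome=F: state=OPEN
  event#11 t=25ms outcome=S: state=OPEN
  event#12 t=26ms outcome=S: state=OPEN
  event#13 t=28ms outcome=S: state=OPEN
  event#14 t=30ms outcome=S: state=OPEN
  event#15 t=32ms outcome=F: state=OPEN
  event#16 t=35ms outcome=S: state=OPEN

Answer: CCCCCCCOOOOOOOOO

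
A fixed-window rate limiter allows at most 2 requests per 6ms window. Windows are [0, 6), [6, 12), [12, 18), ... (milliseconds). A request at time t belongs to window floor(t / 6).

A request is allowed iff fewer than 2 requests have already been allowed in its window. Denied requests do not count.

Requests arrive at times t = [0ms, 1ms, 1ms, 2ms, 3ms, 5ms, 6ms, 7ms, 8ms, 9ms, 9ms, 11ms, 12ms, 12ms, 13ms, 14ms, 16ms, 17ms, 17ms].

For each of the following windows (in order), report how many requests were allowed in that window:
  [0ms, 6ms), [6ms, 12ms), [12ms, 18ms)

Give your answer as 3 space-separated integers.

Processing requests:
  req#1 t=0ms (window 0): ALLOW
  req#2 t=1ms (window 0): ALLOW
  req#3 t=1ms (window 0): DENY
  req#4 t=2ms (window 0): DENY
  req#5 t=3ms (window 0): DENY
  req#6 t=5ms (window 0): DENY
  req#7 t=6ms (window 1): ALLOW
  req#8 t=7ms (window 1): ALLOW
  req#9 t=8ms (window 1): DENY
  req#10 t=9ms (window 1): DENY
  req#11 t=9ms (window 1): DENY
  req#12 t=11ms (window 1): DENY
  req#13 t=12ms (window 2): ALLOW
  req#14 t=12ms (window 2): ALLOW
  req#15 t=13ms (window 2): DENY
  req#16 t=14ms (window 2): DENY
  req#17 t=16ms (window 2): DENY
  req#18 t=17ms (window 2): DENY
  req#19 t=17ms (window 2): DENY

Allowed counts by window: 2 2 2

Answer: 2 2 2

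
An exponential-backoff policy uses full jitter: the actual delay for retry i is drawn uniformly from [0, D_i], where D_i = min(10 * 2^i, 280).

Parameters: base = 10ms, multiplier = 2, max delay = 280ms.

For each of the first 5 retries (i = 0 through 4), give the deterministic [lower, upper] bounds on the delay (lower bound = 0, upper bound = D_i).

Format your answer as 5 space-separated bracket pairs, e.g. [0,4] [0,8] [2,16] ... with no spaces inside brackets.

Answer: [0,10] [0,20] [0,40] [0,80] [0,160]

Derivation:
Computing bounds per retry:
  i=0: D_i=min(10*2^0,280)=10, bounds=[0,10]
  i=1: D_i=min(10*2^1,280)=20, bounds=[0,20]
  i=2: D_i=min(10*2^2,280)=40, bounds=[0,40]
  i=3: D_i=min(10*2^3,280)=80, bounds=[0,80]
  i=4: D_i=min(10*2^4,280)=160, bounds=[0,160]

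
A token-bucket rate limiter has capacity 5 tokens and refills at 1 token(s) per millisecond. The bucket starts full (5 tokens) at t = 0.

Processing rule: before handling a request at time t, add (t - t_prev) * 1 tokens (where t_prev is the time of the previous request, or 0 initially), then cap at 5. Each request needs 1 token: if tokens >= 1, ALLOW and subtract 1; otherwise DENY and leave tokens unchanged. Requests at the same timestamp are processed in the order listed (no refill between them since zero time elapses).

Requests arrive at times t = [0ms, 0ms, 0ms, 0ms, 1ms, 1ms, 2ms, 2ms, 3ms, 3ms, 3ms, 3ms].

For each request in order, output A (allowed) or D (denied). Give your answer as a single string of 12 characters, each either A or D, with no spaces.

Answer: AAAAAAADADDD

Derivation:
Simulating step by step:
  req#1 t=0ms: ALLOW
  req#2 t=0ms: ALLOW
  req#3 t=0ms: ALLOW
  req#4 t=0ms: ALLOW
  req#5 t=1ms: ALLOW
  req#6 t=1ms: ALLOW
  req#7 t=2ms: ALLOW
  req#8 t=2ms: DENY
  req#9 t=3ms: ALLOW
  req#10 t=3ms: DENY
  req#11 t=3ms: DENY
  req#12 t=3ms: DENY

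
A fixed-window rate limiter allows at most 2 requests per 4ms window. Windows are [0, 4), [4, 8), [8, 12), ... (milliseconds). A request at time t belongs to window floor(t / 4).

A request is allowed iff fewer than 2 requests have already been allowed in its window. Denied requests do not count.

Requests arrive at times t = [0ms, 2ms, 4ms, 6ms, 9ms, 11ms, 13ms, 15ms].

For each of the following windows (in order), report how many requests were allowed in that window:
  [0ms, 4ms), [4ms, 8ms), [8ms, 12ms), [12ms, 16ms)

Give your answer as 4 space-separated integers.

Answer: 2 2 2 2

Derivation:
Processing requests:
  req#1 t=0ms (window 0): ALLOW
  req#2 t=2ms (window 0): ALLOW
  req#3 t=4ms (window 1): ALLOW
  req#4 t=6ms (window 1): ALLOW
  req#5 t=9ms (window 2): ALLOW
  req#6 t=11ms (window 2): ALLOW
  req#7 t=13ms (window 3): ALLOW
  req#8 t=15ms (window 3): ALLOW

Allowed counts by window: 2 2 2 2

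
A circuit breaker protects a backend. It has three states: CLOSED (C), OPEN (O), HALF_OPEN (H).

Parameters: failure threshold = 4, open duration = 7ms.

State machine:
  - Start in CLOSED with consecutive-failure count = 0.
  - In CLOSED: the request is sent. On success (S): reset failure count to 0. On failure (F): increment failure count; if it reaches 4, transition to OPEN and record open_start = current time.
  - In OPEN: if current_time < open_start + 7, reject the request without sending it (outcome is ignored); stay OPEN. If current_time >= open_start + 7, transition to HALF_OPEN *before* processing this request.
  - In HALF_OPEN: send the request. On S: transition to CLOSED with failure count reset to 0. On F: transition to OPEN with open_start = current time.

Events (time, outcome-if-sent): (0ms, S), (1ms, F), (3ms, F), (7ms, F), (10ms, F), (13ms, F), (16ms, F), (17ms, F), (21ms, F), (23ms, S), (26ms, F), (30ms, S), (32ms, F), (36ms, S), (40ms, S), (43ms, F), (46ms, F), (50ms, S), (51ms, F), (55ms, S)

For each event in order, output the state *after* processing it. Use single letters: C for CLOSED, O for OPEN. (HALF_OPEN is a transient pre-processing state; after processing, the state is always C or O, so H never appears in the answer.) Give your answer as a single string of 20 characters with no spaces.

State after each event:
  event#1 t=0ms outcome=S: state=CLOSED
  event#2 t=1ms outcome=F: state=CLOSED
  event#3 t=3ms outcome=F: state=CLOSED
  event#4 t=7ms outcome=F: state=CLOSED
  event#5 t=10ms outcome=F: state=OPEN
  event#6 t=13ms outcome=F: state=OPEN
  event#7 t=16ms outcome=F: state=OPEN
  event#8 t=17ms outcome=F: state=OPEN
  event#9 t=21ms outcome=F: state=OPEN
  event#10 t=23ms outcome=S: state=OPEN
  event#11 t=26ms outcome=F: state=OPEN
  event#12 t=30ms outcome=S: state=OPEN
  event#13 t=32ms outcome=F: state=OPEN
  event#14 t=36ms outcome=S: state=CLOSED
  event#15 t=40ms outcome=S: state=CLOSED
  event#16 t=43ms outcome=F: state=CLOSED
  event#17 t=46ms outcome=F: state=CLOSED
  event#18 t=50ms outcome=S: state=CLOSED
  event#19 t=51ms outcome=F: state=CLOSED
  event#20 t=55ms outcome=S: state=CLOSED

Answer: CCCCOOOOOOOOOCCCCCCC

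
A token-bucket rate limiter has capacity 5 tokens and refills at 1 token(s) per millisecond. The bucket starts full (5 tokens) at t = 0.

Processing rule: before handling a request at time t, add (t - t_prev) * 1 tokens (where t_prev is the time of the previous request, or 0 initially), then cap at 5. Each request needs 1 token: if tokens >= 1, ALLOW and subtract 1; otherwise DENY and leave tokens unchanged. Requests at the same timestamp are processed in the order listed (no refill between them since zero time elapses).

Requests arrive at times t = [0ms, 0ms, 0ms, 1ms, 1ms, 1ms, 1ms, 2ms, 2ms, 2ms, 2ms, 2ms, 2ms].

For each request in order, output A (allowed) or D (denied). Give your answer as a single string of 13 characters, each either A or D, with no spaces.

Simulating step by step:
  req#1 t=0ms: ALLOW
  req#2 t=0ms: ALLOW
  req#3 t=0ms: ALLOW
  req#4 t=1ms: ALLOW
  req#5 t=1ms: ALLOW
  req#6 t=1ms: ALLOW
  req#7 t=1ms: DENY
  req#8 t=2ms: ALLOW
  req#9 t=2ms: DENY
  req#10 t=2ms: DENY
  req#11 t=2ms: DENY
  req#12 t=2ms: DENY
  req#13 t=2ms: DENY

Answer: AAAAAADADDDDD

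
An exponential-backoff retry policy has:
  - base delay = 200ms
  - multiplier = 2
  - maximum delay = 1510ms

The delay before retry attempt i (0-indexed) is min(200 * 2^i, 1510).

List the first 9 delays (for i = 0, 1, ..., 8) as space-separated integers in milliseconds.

Answer: 200 400 800 1510 1510 1510 1510 1510 1510

Derivation:
Computing each delay:
  i=0: min(200*2^0, 1510) = 200
  i=1: min(200*2^1, 1510) = 400
  i=2: min(200*2^2, 1510) = 800
  i=3: min(200*2^3, 1510) = 1510
  i=4: min(200*2^4, 1510) = 1510
  i=5: min(200*2^5, 1510) = 1510
  i=6: min(200*2^6, 1510) = 1510
  i=7: min(200*2^7, 1510) = 1510
  i=8: min(200*2^8, 1510) = 1510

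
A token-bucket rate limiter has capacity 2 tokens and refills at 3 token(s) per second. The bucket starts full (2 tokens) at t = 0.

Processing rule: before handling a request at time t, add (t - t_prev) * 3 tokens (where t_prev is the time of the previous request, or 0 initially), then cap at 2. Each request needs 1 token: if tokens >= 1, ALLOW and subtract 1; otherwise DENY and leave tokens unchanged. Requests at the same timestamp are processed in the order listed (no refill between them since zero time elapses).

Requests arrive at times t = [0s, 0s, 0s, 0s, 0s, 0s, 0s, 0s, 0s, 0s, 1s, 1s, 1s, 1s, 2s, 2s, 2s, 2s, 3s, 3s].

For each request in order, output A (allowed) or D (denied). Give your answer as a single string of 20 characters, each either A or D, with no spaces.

Simulating step by step:
  req#1 t=0s: ALLOW
  req#2 t=0s: ALLOW
  req#3 t=0s: DENY
  req#4 t=0s: DENY
  req#5 t=0s: DENY
  req#6 t=0s: DENY
  req#7 t=0s: DENY
  req#8 t=0s: DENY
  req#9 t=0s: DENY
  req#10 t=0s: DENY
  req#11 t=1s: ALLOW
  req#12 t=1s: ALLOW
  req#13 t=1s: DENY
  req#14 t=1s: DENY
  req#15 t=2s: ALLOW
  req#16 t=2s: ALLOW
  req#17 t=2s: DENY
  req#18 t=2s: DENY
  req#19 t=3s: ALLOW
  req#20 t=3s: ALLOW

Answer: AADDDDDDDDAADDAADDAA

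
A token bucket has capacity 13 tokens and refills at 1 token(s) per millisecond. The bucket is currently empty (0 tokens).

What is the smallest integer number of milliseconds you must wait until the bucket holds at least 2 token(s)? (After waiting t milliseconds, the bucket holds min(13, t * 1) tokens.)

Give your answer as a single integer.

Answer: 2

Derivation:
Need t * 1 >= 2, so t >= 2/1.
Smallest integer t = ceil(2/1) = 2.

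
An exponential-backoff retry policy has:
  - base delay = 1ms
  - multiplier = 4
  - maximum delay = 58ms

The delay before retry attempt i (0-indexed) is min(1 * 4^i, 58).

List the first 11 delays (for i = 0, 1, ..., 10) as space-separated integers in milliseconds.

Computing each delay:
  i=0: min(1*4^0, 58) = 1
  i=1: min(1*4^1, 58) = 4
  i=2: min(1*4^2, 58) = 16
  i=3: min(1*4^3, 58) = 58
  i=4: min(1*4^4, 58) = 58
  i=5: min(1*4^5, 58) = 58
  i=6: min(1*4^6, 58) = 58
  i=7: min(1*4^7, 58) = 58
  i=8: min(1*4^8, 58) = 58
  i=9: min(1*4^9, 58) = 58
  i=10: min(1*4^10, 58) = 58

Answer: 1 4 16 58 58 58 58 58 58 58 58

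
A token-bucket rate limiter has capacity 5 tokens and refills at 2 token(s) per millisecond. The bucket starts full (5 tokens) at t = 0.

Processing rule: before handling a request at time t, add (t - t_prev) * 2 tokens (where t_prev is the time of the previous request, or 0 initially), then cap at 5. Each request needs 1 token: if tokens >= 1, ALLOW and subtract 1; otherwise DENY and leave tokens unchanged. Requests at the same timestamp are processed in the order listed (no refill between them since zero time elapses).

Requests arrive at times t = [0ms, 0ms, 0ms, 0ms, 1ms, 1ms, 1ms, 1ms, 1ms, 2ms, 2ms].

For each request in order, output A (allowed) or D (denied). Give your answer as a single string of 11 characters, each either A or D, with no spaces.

Answer: AAAAAAADDAA

Derivation:
Simulating step by step:
  req#1 t=0ms: ALLOW
  req#2 t=0ms: ALLOW
  req#3 t=0ms: ALLOW
  req#4 t=0ms: ALLOW
  req#5 t=1ms: ALLOW
  req#6 t=1ms: ALLOW
  req#7 t=1ms: ALLOW
  req#8 t=1ms: DENY
  req#9 t=1ms: DENY
  req#10 t=2ms: ALLOW
  req#11 t=2ms: ALLOW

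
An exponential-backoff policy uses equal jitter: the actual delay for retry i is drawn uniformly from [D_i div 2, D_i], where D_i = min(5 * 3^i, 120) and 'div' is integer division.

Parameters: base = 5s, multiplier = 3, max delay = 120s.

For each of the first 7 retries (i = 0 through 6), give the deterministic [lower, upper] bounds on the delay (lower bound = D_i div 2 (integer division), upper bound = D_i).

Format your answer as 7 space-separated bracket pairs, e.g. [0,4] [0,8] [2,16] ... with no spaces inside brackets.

Computing bounds per retry:
  i=0: D_i=min(5*3^0,120)=5, bounds=[2,5]
  i=1: D_i=min(5*3^1,120)=15, bounds=[7,15]
  i=2: D_i=min(5*3^2,120)=45, bounds=[22,45]
  i=3: D_i=min(5*3^3,120)=120, bounds=[60,120]
  i=4: D_i=min(5*3^4,120)=120, bounds=[60,120]
  i=5: D_i=min(5*3^5,120)=120, bounds=[60,120]
  i=6: D_i=min(5*3^6,120)=120, bounds=[60,120]

Answer: [2,5] [7,15] [22,45] [60,120] [60,120] [60,120] [60,120]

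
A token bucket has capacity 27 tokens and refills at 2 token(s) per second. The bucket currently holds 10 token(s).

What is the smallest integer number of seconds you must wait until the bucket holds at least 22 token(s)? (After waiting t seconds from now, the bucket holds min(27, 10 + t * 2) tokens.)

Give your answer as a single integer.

Need 10 + t * 2 >= 22, so t >= 12/2.
Smallest integer t = ceil(12/2) = 6.

Answer: 6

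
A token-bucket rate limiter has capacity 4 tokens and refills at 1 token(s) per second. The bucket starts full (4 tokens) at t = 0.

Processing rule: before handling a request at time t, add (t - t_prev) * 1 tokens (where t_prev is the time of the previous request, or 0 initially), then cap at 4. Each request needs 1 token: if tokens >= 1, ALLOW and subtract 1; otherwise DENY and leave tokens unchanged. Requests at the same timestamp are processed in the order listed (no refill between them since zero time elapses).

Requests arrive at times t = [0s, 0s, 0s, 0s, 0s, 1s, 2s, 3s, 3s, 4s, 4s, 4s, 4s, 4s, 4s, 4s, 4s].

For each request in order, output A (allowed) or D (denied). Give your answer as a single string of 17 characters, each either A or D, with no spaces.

Simulating step by step:
  req#1 t=0s: ALLOW
  req#2 t=0s: ALLOW
  req#3 t=0s: ALLOW
  req#4 t=0s: ALLOW
  req#5 t=0s: DENY
  req#6 t=1s: ALLOW
  req#7 t=2s: ALLOW
  req#8 t=3s: ALLOW
  req#9 t=3s: DENY
  req#10 t=4s: ALLOW
  req#11 t=4s: DENY
  req#12 t=4s: DENY
  req#13 t=4s: DENY
  req#14 t=4s: DENY
  req#15 t=4s: DENY
  req#16 t=4s: DENY
  req#17 t=4s: DENY

Answer: AAAADAAADADDDDDDD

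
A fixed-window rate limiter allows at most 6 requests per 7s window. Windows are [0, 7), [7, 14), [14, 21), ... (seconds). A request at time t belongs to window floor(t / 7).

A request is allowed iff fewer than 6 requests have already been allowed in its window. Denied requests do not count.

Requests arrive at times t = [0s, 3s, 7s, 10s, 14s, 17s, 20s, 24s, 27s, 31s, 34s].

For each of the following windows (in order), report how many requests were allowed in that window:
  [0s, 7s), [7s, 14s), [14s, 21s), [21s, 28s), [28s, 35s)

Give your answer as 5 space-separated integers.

Processing requests:
  req#1 t=0s (window 0): ALLOW
  req#2 t=3s (window 0): ALLOW
  req#3 t=7s (window 1): ALLOW
  req#4 t=10s (window 1): ALLOW
  req#5 t=14s (window 2): ALLOW
  req#6 t=17s (window 2): ALLOW
  req#7 t=20s (window 2): ALLOW
  req#8 t=24s (window 3): ALLOW
  req#9 t=27s (window 3): ALLOW
  req#10 t=31s (window 4): ALLOW
  req#11 t=34s (window 4): ALLOW

Allowed counts by window: 2 2 3 2 2

Answer: 2 2 3 2 2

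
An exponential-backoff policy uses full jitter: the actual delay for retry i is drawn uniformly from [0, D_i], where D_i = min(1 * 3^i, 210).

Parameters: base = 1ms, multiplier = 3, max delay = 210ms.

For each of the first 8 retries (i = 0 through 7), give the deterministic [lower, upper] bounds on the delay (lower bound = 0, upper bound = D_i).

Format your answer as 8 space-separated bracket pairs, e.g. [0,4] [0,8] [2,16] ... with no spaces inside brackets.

Answer: [0,1] [0,3] [0,9] [0,27] [0,81] [0,210] [0,210] [0,210]

Derivation:
Computing bounds per retry:
  i=0: D_i=min(1*3^0,210)=1, bounds=[0,1]
  i=1: D_i=min(1*3^1,210)=3, bounds=[0,3]
  i=2: D_i=min(1*3^2,210)=9, bounds=[0,9]
  i=3: D_i=min(1*3^3,210)=27, bounds=[0,27]
  i=4: D_i=min(1*3^4,210)=81, bounds=[0,81]
  i=5: D_i=min(1*3^5,210)=210, bounds=[0,210]
  i=6: D_i=min(1*3^6,210)=210, bounds=[0,210]
  i=7: D_i=min(1*3^7,210)=210, bounds=[0,210]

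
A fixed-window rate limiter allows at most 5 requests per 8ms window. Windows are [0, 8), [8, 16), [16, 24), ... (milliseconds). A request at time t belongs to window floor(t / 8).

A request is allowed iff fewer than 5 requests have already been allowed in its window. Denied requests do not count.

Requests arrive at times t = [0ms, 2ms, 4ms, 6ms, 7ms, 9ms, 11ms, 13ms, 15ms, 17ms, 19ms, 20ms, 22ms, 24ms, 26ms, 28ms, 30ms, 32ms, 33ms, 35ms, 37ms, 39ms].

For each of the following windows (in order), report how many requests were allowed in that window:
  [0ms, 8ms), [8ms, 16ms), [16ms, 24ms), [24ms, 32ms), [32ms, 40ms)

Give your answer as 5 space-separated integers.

Answer: 5 4 4 4 5

Derivation:
Processing requests:
  req#1 t=0ms (window 0): ALLOW
  req#2 t=2ms (window 0): ALLOW
  req#3 t=4ms (window 0): ALLOW
  req#4 t=6ms (window 0): ALLOW
  req#5 t=7ms (window 0): ALLOW
  req#6 t=9ms (window 1): ALLOW
  req#7 t=11ms (window 1): ALLOW
  req#8 t=13ms (window 1): ALLOW
  req#9 t=15ms (window 1): ALLOW
  req#10 t=17ms (window 2): ALLOW
  req#11 t=19ms (window 2): ALLOW
  req#12 t=20ms (window 2): ALLOW
  req#13 t=22ms (window 2): ALLOW
  req#14 t=24ms (window 3): ALLOW
  req#15 t=26ms (window 3): ALLOW
  req#16 t=28ms (window 3): ALLOW
  req#17 t=30ms (window 3): ALLOW
  req#18 t=32ms (window 4): ALLOW
  req#19 t=33ms (window 4): ALLOW
  req#20 t=35ms (window 4): ALLOW
  req#21 t=37ms (window 4): ALLOW
  req#22 t=39ms (window 4): ALLOW

Allowed counts by window: 5 4 4 4 5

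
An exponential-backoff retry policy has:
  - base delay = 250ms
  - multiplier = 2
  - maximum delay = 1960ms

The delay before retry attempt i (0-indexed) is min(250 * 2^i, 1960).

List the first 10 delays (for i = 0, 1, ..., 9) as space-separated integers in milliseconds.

Answer: 250 500 1000 1960 1960 1960 1960 1960 1960 1960

Derivation:
Computing each delay:
  i=0: min(250*2^0, 1960) = 250
  i=1: min(250*2^1, 1960) = 500
  i=2: min(250*2^2, 1960) = 1000
  i=3: min(250*2^3, 1960) = 1960
  i=4: min(250*2^4, 1960) = 1960
  i=5: min(250*2^5, 1960) = 1960
  i=6: min(250*2^6, 1960) = 1960
  i=7: min(250*2^7, 1960) = 1960
  i=8: min(250*2^8, 1960) = 1960
  i=9: min(250*2^9, 1960) = 1960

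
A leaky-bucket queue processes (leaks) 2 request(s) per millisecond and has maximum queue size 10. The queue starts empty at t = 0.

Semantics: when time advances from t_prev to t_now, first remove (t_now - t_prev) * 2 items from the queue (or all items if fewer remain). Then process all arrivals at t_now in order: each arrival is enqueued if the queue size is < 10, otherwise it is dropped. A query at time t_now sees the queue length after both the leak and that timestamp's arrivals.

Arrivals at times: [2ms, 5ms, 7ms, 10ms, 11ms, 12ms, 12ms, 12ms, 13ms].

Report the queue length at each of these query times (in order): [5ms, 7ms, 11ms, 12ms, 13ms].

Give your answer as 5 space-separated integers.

Answer: 1 1 1 3 2

Derivation:
Queue lengths at query times:
  query t=5ms: backlog = 1
  query t=7ms: backlog = 1
  query t=11ms: backlog = 1
  query t=12ms: backlog = 3
  query t=13ms: backlog = 2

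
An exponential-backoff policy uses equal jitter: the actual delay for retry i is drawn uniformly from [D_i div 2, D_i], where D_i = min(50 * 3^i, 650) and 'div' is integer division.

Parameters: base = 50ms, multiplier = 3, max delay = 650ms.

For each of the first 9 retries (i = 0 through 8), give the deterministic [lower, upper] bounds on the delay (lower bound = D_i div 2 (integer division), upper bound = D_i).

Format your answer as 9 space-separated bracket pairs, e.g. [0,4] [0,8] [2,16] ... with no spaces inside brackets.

Answer: [25,50] [75,150] [225,450] [325,650] [325,650] [325,650] [325,650] [325,650] [325,650]

Derivation:
Computing bounds per retry:
  i=0: D_i=min(50*3^0,650)=50, bounds=[25,50]
  i=1: D_i=min(50*3^1,650)=150, bounds=[75,150]
  i=2: D_i=min(50*3^2,650)=450, bounds=[225,450]
  i=3: D_i=min(50*3^3,650)=650, bounds=[325,650]
  i=4: D_i=min(50*3^4,650)=650, bounds=[325,650]
  i=5: D_i=min(50*3^5,650)=650, bounds=[325,650]
  i=6: D_i=min(50*3^6,650)=650, bounds=[325,650]
  i=7: D_i=min(50*3^7,650)=650, bounds=[325,650]
  i=8: D_i=min(50*3^8,650)=650, bounds=[325,650]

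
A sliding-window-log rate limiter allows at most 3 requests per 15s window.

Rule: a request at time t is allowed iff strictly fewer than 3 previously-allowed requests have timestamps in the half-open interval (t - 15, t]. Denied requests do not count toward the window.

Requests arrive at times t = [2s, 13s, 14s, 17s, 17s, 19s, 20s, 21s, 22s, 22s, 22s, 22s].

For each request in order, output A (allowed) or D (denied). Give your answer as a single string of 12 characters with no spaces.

Answer: AAAADDDDDDDD

Derivation:
Tracking allowed requests in the window:
  req#1 t=2s: ALLOW
  req#2 t=13s: ALLOW
  req#3 t=14s: ALLOW
  req#4 t=17s: ALLOW
  req#5 t=17s: DENY
  req#6 t=19s: DENY
  req#7 t=20s: DENY
  req#8 t=21s: DENY
  req#9 t=22s: DENY
  req#10 t=22s: DENY
  req#11 t=22s: DENY
  req#12 t=22s: DENY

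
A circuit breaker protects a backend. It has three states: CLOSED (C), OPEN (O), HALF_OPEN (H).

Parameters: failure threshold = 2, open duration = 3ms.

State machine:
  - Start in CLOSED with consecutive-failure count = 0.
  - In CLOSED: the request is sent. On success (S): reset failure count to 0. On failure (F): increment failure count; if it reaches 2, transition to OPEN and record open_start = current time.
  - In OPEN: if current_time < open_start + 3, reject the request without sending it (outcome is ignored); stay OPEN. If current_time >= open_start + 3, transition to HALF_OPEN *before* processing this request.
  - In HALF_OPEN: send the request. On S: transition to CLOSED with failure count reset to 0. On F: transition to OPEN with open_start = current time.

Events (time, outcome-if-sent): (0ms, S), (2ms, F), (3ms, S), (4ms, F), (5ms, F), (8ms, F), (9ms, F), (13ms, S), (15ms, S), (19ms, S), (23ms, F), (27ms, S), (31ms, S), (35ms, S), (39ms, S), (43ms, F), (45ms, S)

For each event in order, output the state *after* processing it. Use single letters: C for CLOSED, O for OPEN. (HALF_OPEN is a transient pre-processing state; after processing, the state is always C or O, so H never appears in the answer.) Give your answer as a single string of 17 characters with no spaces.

State after each event:
  event#1 t=0ms outcome=S: state=CLOSED
  event#2 t=2ms outcome=F: state=CLOSED
  event#3 t=3ms outcome=S: state=CLOSED
  event#4 t=4ms outcome=F: state=CLOSED
  event#5 t=5ms outcome=F: state=OPEN
  event#6 t=8ms outcome=F: state=OPEN
  event#7 t=9ms outcome=F: state=OPEN
  event#8 t=13ms outcome=S: state=CLOSED
  event#9 t=15ms outcome=S: state=CLOSED
  event#10 t=19ms outcome=S: state=CLOSED
  event#11 t=23ms outcome=F: state=CLOSED
  event#12 t=27ms outcome=S: state=CLOSED
  event#13 t=31ms outcome=S: state=CLOSED
  event#14 t=35ms outcome=S: state=CLOSED
  event#15 t=39ms outcome=S: state=CLOSED
  event#16 t=43ms outcome=F: state=CLOSED
  event#17 t=45ms outcome=S: state=CLOSED

Answer: CCCCOOOCCCCCCCCCC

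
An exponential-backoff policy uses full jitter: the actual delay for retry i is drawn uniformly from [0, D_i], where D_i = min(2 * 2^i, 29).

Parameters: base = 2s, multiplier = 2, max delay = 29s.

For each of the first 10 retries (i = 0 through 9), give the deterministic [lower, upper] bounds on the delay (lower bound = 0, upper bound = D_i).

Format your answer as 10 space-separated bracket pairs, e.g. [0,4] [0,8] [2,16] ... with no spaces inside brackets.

Computing bounds per retry:
  i=0: D_i=min(2*2^0,29)=2, bounds=[0,2]
  i=1: D_i=min(2*2^1,29)=4, bounds=[0,4]
  i=2: D_i=min(2*2^2,29)=8, bounds=[0,8]
  i=3: D_i=min(2*2^3,29)=16, bounds=[0,16]
  i=4: D_i=min(2*2^4,29)=29, bounds=[0,29]
  i=5: D_i=min(2*2^5,29)=29, bounds=[0,29]
  i=6: D_i=min(2*2^6,29)=29, bounds=[0,29]
  i=7: D_i=min(2*2^7,29)=29, bounds=[0,29]
  i=8: D_i=min(2*2^8,29)=29, bounds=[0,29]
  i=9: D_i=min(2*2^9,29)=29, bounds=[0,29]

Answer: [0,2] [0,4] [0,8] [0,16] [0,29] [0,29] [0,29] [0,29] [0,29] [0,29]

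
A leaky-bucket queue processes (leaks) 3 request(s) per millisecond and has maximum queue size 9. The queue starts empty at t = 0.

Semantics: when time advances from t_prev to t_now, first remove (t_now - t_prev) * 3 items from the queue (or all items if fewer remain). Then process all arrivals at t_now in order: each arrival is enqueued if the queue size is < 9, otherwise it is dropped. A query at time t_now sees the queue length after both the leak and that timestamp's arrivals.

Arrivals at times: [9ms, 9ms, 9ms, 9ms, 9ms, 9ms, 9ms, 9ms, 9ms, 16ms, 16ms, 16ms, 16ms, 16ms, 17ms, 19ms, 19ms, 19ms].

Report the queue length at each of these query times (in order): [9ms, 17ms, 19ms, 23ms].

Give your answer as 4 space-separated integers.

Answer: 9 3 3 0

Derivation:
Queue lengths at query times:
  query t=9ms: backlog = 9
  query t=17ms: backlog = 3
  query t=19ms: backlog = 3
  query t=23ms: backlog = 0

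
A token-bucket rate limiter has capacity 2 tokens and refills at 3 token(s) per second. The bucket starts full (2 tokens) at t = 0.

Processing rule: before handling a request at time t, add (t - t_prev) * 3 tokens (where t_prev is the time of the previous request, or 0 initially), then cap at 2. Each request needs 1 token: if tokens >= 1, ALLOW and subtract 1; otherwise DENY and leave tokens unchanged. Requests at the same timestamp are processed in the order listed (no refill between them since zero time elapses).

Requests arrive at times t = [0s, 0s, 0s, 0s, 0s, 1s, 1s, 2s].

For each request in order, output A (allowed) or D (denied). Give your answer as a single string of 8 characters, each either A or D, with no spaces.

Answer: AADDDAAA

Derivation:
Simulating step by step:
  req#1 t=0s: ALLOW
  req#2 t=0s: ALLOW
  req#3 t=0s: DENY
  req#4 t=0s: DENY
  req#5 t=0s: DENY
  req#6 t=1s: ALLOW
  req#7 t=1s: ALLOW
  req#8 t=2s: ALLOW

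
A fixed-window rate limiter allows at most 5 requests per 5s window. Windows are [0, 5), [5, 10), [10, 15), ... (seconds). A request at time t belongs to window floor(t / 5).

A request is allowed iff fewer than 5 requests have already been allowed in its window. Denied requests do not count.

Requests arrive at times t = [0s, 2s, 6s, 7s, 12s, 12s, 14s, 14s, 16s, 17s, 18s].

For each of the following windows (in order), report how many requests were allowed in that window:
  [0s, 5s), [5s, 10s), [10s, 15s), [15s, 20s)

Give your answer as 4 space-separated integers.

Answer: 2 2 4 3

Derivation:
Processing requests:
  req#1 t=0s (window 0): ALLOW
  req#2 t=2s (window 0): ALLOW
  req#3 t=6s (window 1): ALLOW
  req#4 t=7s (window 1): ALLOW
  req#5 t=12s (window 2): ALLOW
  req#6 t=12s (window 2): ALLOW
  req#7 t=14s (window 2): ALLOW
  req#8 t=14s (window 2): ALLOW
  req#9 t=16s (window 3): ALLOW
  req#10 t=17s (window 3): ALLOW
  req#11 t=18s (window 3): ALLOW

Allowed counts by window: 2 2 4 3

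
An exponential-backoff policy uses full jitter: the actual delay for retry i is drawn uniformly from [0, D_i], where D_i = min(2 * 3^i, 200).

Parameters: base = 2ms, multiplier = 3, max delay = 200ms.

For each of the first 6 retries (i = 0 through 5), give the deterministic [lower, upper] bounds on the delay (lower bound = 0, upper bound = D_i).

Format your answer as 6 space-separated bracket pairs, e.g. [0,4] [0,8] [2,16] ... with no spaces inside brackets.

Computing bounds per retry:
  i=0: D_i=min(2*3^0,200)=2, bounds=[0,2]
  i=1: D_i=min(2*3^1,200)=6, bounds=[0,6]
  i=2: D_i=min(2*3^2,200)=18, bounds=[0,18]
  i=3: D_i=min(2*3^3,200)=54, bounds=[0,54]
  i=4: D_i=min(2*3^4,200)=162, bounds=[0,162]
  i=5: D_i=min(2*3^5,200)=200, bounds=[0,200]

Answer: [0,2] [0,6] [0,18] [0,54] [0,162] [0,200]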